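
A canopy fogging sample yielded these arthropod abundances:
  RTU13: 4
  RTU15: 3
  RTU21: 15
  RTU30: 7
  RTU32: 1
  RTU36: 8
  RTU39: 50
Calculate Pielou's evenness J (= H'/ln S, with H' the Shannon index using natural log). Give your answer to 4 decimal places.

0.6931

Total N = 4+3+15+7+1+8+50 = 88, so the proportions are 0.045455, 0.034091, 0.170455, 0.079545, 0.011364, 0.090909, 0.568182 (working shown to 6 dp, full precision carried).
H' = −Σ pᵢ ln pᵢ = −((-0.140502) + (-0.115184) + (-0.301583) + (-0.201363) + (-0.050879) + (-0.217990) + (-0.321201)) = 1.348702.
With S = 7 species, ln S = 1.945910, so J = 1.348702/1.945910 = 0.693096, i.e. 0.6931 to 4 decimal places.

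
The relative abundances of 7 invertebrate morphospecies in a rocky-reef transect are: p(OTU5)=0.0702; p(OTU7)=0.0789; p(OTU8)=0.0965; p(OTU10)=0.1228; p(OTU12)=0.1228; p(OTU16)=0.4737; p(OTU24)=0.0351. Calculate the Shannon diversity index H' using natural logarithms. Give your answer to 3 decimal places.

1.599

Each pᵢ ln pᵢ term (working shown to 5 dp, full precision carried): 0.0702×(-2.65641)=-0.18648, 0.0789×(-2.53957)=-0.20037, 0.0965×(-2.33821)=-0.22564, 0.1228×(-2.09720)=-0.25754, 0.1228×(-2.09720)=-0.25754, 0.4737×(-0.74718)=-0.35394, 0.0351×(-3.34955)=-0.11757.
Sum = -1.59907, so H' = 1.599.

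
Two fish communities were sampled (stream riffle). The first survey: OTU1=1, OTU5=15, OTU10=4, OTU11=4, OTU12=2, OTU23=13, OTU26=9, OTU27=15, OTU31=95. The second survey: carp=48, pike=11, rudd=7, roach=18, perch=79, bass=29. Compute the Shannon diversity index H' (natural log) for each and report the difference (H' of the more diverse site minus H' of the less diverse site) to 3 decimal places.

The first survey: N=158, proportions 0.00633, 0.09494, 0.02532, 0.02532, 0.01266, 0.08228, 0.05696, 0.09494, 0.60127, giving H' = 1.39515 (working shown to 5 dp, full precision carried).
The second survey: N=192, proportions 0.25, 0.05729, 0.03646, 0.09375, 0.41146, 0.15104, giving H' = 1.50395.
Difference = |1.39515 − 1.50395| = 0.10880, i.e. 0.109 to 3 decimal places.

0.109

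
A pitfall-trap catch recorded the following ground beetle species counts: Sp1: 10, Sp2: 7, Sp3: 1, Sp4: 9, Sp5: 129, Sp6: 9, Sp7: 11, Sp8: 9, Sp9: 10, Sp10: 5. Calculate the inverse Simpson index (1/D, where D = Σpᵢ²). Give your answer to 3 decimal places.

Total N = 10+7+1+9+129+9+11+9+10+5 = 200, so the proportions are 0.05, 0.035, 0.005, 0.045, 0.645, 0.045, 0.055, 0.045, 0.05, 0.025 (working shown to 6 dp, full precision carried).
D = 0.05² + 0.035² + 0.005² + 0.045² + 0.645² + 0.045² + 0.055² + 0.045² + 0.05² + 0.025² = 0.002500 + 0.001225 + 0.000025 + 0.002025 + 0.416025 + 0.002025 + 0.003025 + 0.002025 + 0.002500 + 0.000625 = 0.432000.
So 1/D = 2.31481, i.e. 2.315 to 3 decimal places.

2.315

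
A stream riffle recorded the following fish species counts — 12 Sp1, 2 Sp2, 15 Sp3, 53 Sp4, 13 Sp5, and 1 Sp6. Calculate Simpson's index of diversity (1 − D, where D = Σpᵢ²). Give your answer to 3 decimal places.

0.636

Total N = 12+2+15+53+13+1 = 96, so the proportions are 0.125, 0.02083, 0.15625, 0.55208, 0.13542, 0.01042 (working shown to 5 dp, full precision carried).
D = 0.125² + 0.02083² + 0.15625² + 0.55208² + 0.13542² + 0.01042² = 0.01562 + 0.00043 + 0.02441 + 0.30480 + 0.01834 + 0.00011 = 0.36372.
So 1 − D = 0.63628, i.e. 0.636 to 3 decimal places.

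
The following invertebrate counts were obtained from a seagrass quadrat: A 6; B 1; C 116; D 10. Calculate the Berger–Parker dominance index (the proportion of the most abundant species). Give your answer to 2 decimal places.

Total N = 6+1+116+10 = 133, so the proportions are 0.0451, 0.0075, 0.8722, 0.0752 (working shown to 4 dp, full precision carried).
The largest proportion is 0.8722, i.e. d = 0.87 to 2 decimal places.

0.87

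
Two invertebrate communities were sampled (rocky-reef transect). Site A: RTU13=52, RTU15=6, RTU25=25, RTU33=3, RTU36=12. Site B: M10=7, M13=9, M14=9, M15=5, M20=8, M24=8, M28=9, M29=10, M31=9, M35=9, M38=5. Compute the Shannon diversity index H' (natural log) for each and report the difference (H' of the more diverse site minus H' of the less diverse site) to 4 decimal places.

Site A: N=98, proportions 0.53061224, 0.06122449, 0.25510204, 0.03061224, 0.12244898, giving H' = 1.21964256 (working shown to 8 dp, full precision carried).
Site B: N=88, proportions 0.07954545, 0.10227273, 0.10227273, 0.05681818, 0.09090909, 0.09090909, 0.10227273, 0.11363636, 0.10227273, 0.10227273, 0.05681818, giving H' = 2.37633941.
Difference = |1.21964256 − 2.37633941| = 1.15669685, i.e. 1.1567 to 4 decimal places.

1.1567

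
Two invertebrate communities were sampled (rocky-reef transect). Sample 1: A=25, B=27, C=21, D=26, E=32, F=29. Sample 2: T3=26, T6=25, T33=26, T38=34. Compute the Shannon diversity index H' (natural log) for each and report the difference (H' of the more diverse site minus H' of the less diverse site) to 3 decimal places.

0.405

Sample 1: N=160, proportions 0.15625, 0.16875, 0.13125, 0.1625, 0.2, 0.18125, giving H' = 1.78355 (working shown to 5 dp, full precision carried).
Sample 2: N=111, proportions 0.23423, 0.22523, 0.23423, 0.30631, giving H' = 1.37810.
Difference = |1.78355 − 1.37810| = 0.40545, i.e. 0.405 to 3 decimal places.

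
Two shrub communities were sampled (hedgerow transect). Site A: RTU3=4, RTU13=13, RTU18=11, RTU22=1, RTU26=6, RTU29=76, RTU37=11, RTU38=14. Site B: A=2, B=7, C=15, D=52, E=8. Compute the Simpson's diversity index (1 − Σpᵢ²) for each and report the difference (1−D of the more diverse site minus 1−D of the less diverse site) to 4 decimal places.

Site A: N=136, proportions 0.029412, 0.095588, 0.080882, 0.007353, 0.044118, 0.558824, 0.080882, 0.102941, giving 1−D = 0.652033 (working shown to 6 dp, full precision carried).
Site B: N=84, proportions 0.02381, 0.083333, 0.178571, 0.619048, 0.095238, giving 1−D = 0.568311.
Difference = |0.652033 − 0.568311| = 0.083722, i.e. 0.0837 to 4 decimal places.

0.0837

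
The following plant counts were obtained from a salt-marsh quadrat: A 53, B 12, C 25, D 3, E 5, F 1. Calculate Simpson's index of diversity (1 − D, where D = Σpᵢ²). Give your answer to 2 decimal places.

Total N = 53+12+25+3+5+1 = 99, so the proportions are 0.5354, 0.1212, 0.2525, 0.0303, 0.0505, 0.0101 (working shown to 4 dp, full precision carried).
D = 0.5354² + 0.1212² + 0.2525² + 0.0303² + 0.0505² + 0.0101² = 0.2866 + 0.0147 + 0.0638 + 0.0009 + 0.0026 + 0.0001 = 0.3686.
So 1 − D = 0.6314, i.e. 0.63 to 2 decimal places.

0.63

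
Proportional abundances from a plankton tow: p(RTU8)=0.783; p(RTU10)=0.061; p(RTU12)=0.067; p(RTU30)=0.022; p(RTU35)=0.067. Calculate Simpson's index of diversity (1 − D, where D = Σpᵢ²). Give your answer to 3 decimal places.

D = 0.783² + 0.061² + 0.067² + 0.022² + 0.067² = 0.61309 + 0.00372 + 0.00449 + 0.00048 + 0.00449 = 0.62627 (working shown to 5 dp, full precision carried).
So 1 − D = 0.37373, i.e. 0.374 to 3 decimal places.

0.374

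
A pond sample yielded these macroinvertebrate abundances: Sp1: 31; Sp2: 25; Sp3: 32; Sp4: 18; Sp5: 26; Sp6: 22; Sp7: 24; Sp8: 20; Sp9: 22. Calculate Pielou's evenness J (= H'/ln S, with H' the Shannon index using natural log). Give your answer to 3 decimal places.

0.993

Total N = 31+25+32+18+26+22+24+20+22 = 220, so the proportions are 0.14091, 0.11364, 0.14545, 0.08182, 0.11818, 0.1, 0.10909, 0.09091, 0.1 (working shown to 5 dp, full precision carried).
H' = −Σ pᵢ ln pᵢ = −((-0.27613) + (-0.24713) + (-0.28042) + (-0.20481) + (-0.25238) + (-0.23026) + (-0.24170) + (-0.21799) + (-0.23026)) = 2.18108.
With S = 9 species, ln S = 2.19722, so J = 2.18108/2.19722 = 0.99265, i.e. 0.993 to 3 decimal places.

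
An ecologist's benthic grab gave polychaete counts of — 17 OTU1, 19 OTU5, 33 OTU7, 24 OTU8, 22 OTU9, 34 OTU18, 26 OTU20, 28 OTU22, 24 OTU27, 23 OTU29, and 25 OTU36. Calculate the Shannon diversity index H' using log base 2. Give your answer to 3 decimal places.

3.431

Total N = 17+19+33+24+22+34+26+28+24+23+25 = 275, so the proportions are 0.06182, 0.06909, 0.12, 0.08727, 0.08, 0.12364, 0.09455, 0.10182, 0.08727, 0.08364, 0.09091 (working shown to 5 dp, full precision carried).
Each pᵢ log₂ pᵢ term: 0.06182×(-4.01582)=-0.24825, 0.06909×(-3.85536)=-0.26637, 0.12×(-3.05889)=-0.36707, 0.08727×(-3.51833)=-0.30705, 0.08×(-3.64386)=-0.29151, 0.12364×(-3.01582)=-0.37287, 0.09455×(-3.40285)=-0.32172, 0.10182×(-3.29593)=-0.33559, 0.08727×(-3.51833)=-0.30705, 0.08364×(-3.57973)=-0.29940, 0.09091×(-3.45943)=-0.31449.
Sum = -3.43137, so H' = 3.431.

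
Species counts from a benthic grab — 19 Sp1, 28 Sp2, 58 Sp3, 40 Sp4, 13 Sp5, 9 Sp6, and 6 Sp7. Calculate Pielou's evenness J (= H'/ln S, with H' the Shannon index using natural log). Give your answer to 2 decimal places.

Total N = 19+28+58+40+13+9+6 = 173, so the proportions are 0.1098, 0.1618, 0.3353, 0.2312, 0.0751, 0.052, 0.0347 (working shown to 4 dp, full precision carried).
H' = −Σ pᵢ ln pᵢ = −((-0.2426) + (-0.2947) + (-0.3664) + (-0.3386) + (-0.1945) + (-0.1538) + (-0.1166)) = 1.7072.
With S = 7 species, ln S = 1.9459, so J = 1.7072/1.9459 = 0.8773, i.e. 0.88 to 2 decimal places.

0.88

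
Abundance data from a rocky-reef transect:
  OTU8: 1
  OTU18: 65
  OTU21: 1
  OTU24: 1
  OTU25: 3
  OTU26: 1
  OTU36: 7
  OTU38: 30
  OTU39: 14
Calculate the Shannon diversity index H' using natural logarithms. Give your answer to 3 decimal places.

Total N = 1+65+1+1+3+1+7+30+14 = 123, so the proportions are 0.00813, 0.52846, 0.00813, 0.00813, 0.02439, 0.00813, 0.05691, 0.2439, 0.11382 (working shown to 5 dp, full precision carried).
Each pᵢ ln pᵢ term: 0.00813×(-4.81218)=-0.03912, 0.52846×(-0.63780)=-0.33705, 0.00813×(-4.81218)=-0.03912, 0.00813×(-4.81218)=-0.03912, 0.02439×(-3.71357)=-0.09057, 0.00813×(-4.81218)=-0.03912, 0.05691×(-2.86627)=-0.16312, 0.2439×(-1.41099)=-0.34414, 0.11382×(-2.17313)=-0.24735.
Sum = -1.33873, so H' = 1.339.

1.339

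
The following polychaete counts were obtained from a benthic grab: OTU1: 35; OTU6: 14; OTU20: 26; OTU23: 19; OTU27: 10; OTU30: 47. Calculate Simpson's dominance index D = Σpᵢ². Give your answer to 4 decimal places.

Total N = 35+14+26+19+10+47 = 151, so the proportions are 0.231788, 0.092715, 0.172185, 0.125828, 0.066225, 0.311258 (working shown to 6 dp, full precision carried).
D = 0.231788² + 0.092715² + 0.172185² + 0.125828² + 0.066225² + 0.311258² = 0.053726 + 0.008596 + 0.029648 + 0.015833 + 0.004386 + 0.096882 = 0.209070.
To 4 decimal places, D = 0.2091.

0.2091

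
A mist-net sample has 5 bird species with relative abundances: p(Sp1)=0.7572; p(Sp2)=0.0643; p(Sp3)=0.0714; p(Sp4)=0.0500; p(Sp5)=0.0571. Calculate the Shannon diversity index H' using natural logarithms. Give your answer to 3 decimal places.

0.889

Each pᵢ ln pᵢ term (working shown to 5 dp, full precision carried): 0.7572×(-0.27813)=-0.21060, 0.0643×(-2.74420)=-0.17645, 0.0714×(-2.63946)=-0.18846, 0.05×(-2.99573)=-0.14979, 0.0571×(-2.86295)=-0.16347.
Sum = -0.88877, so H' = 0.889.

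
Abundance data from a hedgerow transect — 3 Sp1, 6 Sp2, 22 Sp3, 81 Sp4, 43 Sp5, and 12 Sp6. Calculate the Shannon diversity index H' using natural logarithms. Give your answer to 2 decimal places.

1.35

Total N = 3+6+22+81+43+12 = 167, so the proportions are 0.018, 0.0359, 0.1317, 0.485, 0.2575, 0.0719 (working shown to 4 dp, full precision carried).
Each pᵢ ln pᵢ term: 0.018×(-4.0194)=-0.0722, 0.0359×(-3.3262)=-0.1195, 0.1317×(-2.0270)=-0.2670, 0.485×(-0.7235)=-0.3509, 0.2575×(-1.3568)=-0.3494, 0.0719×(-2.6331)=-0.1892.
Sum = -1.3482, so H' = 1.35.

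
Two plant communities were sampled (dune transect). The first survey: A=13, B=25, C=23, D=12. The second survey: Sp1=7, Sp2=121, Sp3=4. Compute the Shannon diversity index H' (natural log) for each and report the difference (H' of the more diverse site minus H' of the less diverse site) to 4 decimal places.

The first survey: N=73, proportions 0.1780822, 0.3424658, 0.3150685, 0.1643836, giving H' = 1.3349597 (working shown to 7 dp, full precision carried).
The second survey: N=132, proportions 0.0530303, 0.9166667, 0.030303, giving H' = 0.3414595.
Difference = |1.3349597 − 0.3414595| = 0.9935002, i.e. 0.9935 to 4 decimal places.

0.9935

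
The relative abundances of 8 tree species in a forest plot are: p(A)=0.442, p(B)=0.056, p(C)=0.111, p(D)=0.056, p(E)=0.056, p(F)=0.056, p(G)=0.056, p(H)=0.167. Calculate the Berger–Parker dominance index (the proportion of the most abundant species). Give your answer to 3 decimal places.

The largest proportion is 0.442, i.e. d = 0.442 to 3 decimal places.

0.442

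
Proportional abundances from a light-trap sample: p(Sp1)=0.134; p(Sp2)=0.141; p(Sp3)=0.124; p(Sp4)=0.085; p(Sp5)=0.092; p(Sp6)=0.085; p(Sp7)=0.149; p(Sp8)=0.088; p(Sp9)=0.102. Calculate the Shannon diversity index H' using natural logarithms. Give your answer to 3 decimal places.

2.173

Each pᵢ ln pᵢ term (working shown to 5 dp, full precision carried): 0.134×(-2.00992)=-0.26933, 0.141×(-1.95900)=-0.27622, 0.124×(-2.08747)=-0.25885, 0.085×(-2.46510)=-0.20953, 0.092×(-2.38597)=-0.21951, 0.085×(-2.46510)=-0.20953, 0.149×(-1.90381)=-0.28367, 0.088×(-2.43042)=-0.21388, 0.102×(-2.28278)=-0.23284.
Sum = -2.17336, so H' = 2.173.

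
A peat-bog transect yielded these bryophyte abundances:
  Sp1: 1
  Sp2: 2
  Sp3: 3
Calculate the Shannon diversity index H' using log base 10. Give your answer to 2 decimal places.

Total N = 1+2+3 = 6, so the proportions are 0.1667, 0.3333, 0.5 (working shown to 4 dp, full precision carried).
Each pᵢ log₁₀ pᵢ term: 0.1667×(-0.7782)=-0.1297, 0.3333×(-0.4771)=-0.1590, 0.5×(-0.3010)=-0.1505.
Sum = -0.4392, so H' = 0.44.

0.44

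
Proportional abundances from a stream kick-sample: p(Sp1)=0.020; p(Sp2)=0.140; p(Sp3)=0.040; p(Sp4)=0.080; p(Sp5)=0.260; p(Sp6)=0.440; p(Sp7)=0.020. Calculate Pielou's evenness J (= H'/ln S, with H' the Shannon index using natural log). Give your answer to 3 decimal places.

H' = −Σ pᵢ ln pᵢ = −((-0.078240) + (-0.275256) + (-0.128755) + (-0.202058) + (-0.350239) + (-0.361231) + (-0.078240)) = 1.474021 (working shown to 6 dp, full precision carried).
With S = 7 species, ln S = 1.945910, so J = 1.474021/1.945910 = 0.757497, i.e. 0.757 to 3 decimal places.

0.757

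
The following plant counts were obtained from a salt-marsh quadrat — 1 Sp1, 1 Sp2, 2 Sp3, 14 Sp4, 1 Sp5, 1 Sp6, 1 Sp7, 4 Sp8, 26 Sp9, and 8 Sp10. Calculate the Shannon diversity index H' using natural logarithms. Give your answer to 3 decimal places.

Total N = 1+1+2+14+1+1+1+4+26+8 = 59, so the proportions are 0.01695, 0.01695, 0.0339, 0.23729, 0.01695, 0.01695, 0.01695, 0.0678, 0.44068, 0.13559 (working shown to 5 dp, full precision carried).
Each pᵢ ln pᵢ term: 0.01695×(-4.07754)=-0.06911, 0.01695×(-4.07754)=-0.06911, 0.0339×(-3.38439)=-0.11473, 0.23729×(-1.43848)=-0.34133, 0.01695×(-4.07754)=-0.06911, 0.01695×(-4.07754)=-0.06911, 0.01695×(-4.07754)=-0.06911, 0.0678×(-2.69124)=-0.18246, 0.44068×(-0.81944)=-0.36111, 0.13559×(-1.99810)=-0.27093.
Sum = -1.61611, so H' = 1.616.

1.616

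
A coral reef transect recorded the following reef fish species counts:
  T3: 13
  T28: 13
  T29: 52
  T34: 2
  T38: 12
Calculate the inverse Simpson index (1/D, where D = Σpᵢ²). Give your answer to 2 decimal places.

Total N = 13+13+52+2+12 = 92, so the proportions are 0.1413, 0.1413, 0.56522, 0.02174, 0.13043 (working shown to 5 dp, full precision carried).
D = 0.1413² + 0.1413² + 0.56522² + 0.02174² + 0.13043² = 0.01997 + 0.01997 + 0.31947 + 0.00047 + 0.01701 = 0.37689.
So 1/D = 2.6533, i.e. 2.65 to 2 decimal places.

2.65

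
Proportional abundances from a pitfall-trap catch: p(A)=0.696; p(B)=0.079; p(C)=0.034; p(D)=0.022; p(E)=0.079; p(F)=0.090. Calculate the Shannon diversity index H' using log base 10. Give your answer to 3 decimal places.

Each pᵢ log₁₀ pᵢ term (working shown to 5 dp, full precision carried): 0.696×(-0.15739)=-0.10954, 0.079×(-1.10237)=-0.08709, 0.034×(-1.46852)=-0.04993, 0.022×(-1.65758)=-0.03647, 0.079×(-1.10237)=-0.08709, 0.09×(-1.04576)=-0.09412.
Sum = -0.46423, so H' = 0.464.

0.464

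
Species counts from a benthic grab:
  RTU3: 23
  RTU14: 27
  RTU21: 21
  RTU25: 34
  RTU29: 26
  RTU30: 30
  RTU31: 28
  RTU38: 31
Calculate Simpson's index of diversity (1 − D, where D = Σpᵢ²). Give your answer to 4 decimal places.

Total N = 23+27+21+34+26+30+28+31 = 220, so the proportions are 0.104545, 0.122727, 0.095455, 0.154545, 0.118182, 0.136364, 0.127273, 0.140909 (working shown to 6 dp, full precision carried).
D = 0.104545² + 0.122727² + 0.095455² + 0.154545² + 0.118182² + 0.136364² + 0.127273² + 0.140909² = 0.010930 + 0.015062 + 0.009112 + 0.023884 + 0.013967 + 0.018595 + 0.016198 + 0.019855 = 0.127603.
So 1 − D = 0.872397, i.e. 0.8724 to 4 decimal places.

0.8724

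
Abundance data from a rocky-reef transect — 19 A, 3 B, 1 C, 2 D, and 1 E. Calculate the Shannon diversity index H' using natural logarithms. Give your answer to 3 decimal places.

Total N = 19+3+1+2+1 = 26, so the proportions are 0.73077, 0.11538, 0.03846, 0.07692, 0.03846 (working shown to 5 dp, full precision carried).
Each pᵢ ln pᵢ term: 0.73077×(-0.31366)=-0.22921, 0.11538×(-2.15948)=-0.24917, 0.03846×(-3.25810)=-0.12531, 0.07692×(-2.56495)=-0.19730, 0.03846×(-3.25810)=-0.12531.
Sum = -0.92631, so H' = 0.926.

0.926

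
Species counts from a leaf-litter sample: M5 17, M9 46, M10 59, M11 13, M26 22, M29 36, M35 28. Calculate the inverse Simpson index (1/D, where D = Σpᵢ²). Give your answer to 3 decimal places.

5.667

Total N = 17+46+59+13+22+36+28 = 221, so the proportions are 0.0769231, 0.2081448, 0.2669683, 0.0588235, 0.0995475, 0.1628959, 0.1266968 (working shown to 7 dp, full precision carried).
D = 0.0769231² + 0.2081448² + 0.2669683² + 0.0588235² + 0.0995475² + 0.1628959² + 0.1266968² = 0.0059172 + 0.0433243 + 0.0712721 + 0.0034602 + 0.0099097 + 0.0265351 + 0.0160521 = 0.1764706.
So 1/D = 5.66667, i.e. 5.667 to 3 decimal places.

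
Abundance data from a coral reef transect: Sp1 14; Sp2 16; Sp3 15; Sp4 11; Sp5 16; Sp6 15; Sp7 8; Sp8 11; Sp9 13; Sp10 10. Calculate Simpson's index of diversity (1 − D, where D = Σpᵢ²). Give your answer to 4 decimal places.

Total N = 14+16+15+11+16+15+8+11+13+10 = 129, so the proportions are 0.108527, 0.124031, 0.116279, 0.085271, 0.124031, 0.116279, 0.062016, 0.085271, 0.100775, 0.077519 (working shown to 6 dp, full precision carried).
D = 0.108527² + 0.124031² + 0.116279² + 0.085271² + 0.124031² + 0.116279² + 0.062016² + 0.085271² + 0.100775² + 0.077519² = 0.011778 + 0.015384 + 0.013521 + 0.007271 + 0.015384 + 0.013521 + 0.003846 + 0.007271 + 0.010156 + 0.006009 = 0.104140.
So 1 − D = 0.895860, i.e. 0.8959 to 4 decimal places.

0.8959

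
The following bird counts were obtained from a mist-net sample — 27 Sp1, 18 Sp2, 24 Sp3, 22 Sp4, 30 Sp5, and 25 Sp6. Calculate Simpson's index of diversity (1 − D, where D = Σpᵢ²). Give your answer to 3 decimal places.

Total N = 27+18+24+22+30+25 = 146, so the proportions are 0.18493, 0.12329, 0.16438, 0.15068, 0.20548, 0.17123 (working shown to 5 dp, full precision carried).
D = 0.18493² + 0.12329² + 0.16438² + 0.15068² + 0.20548² + 0.17123² = 0.03420 + 0.01520 + 0.02702 + 0.02271 + 0.04222 + 0.02932 = 0.17067.
So 1 − D = 0.82933, i.e. 0.829 to 3 decimal places.

0.829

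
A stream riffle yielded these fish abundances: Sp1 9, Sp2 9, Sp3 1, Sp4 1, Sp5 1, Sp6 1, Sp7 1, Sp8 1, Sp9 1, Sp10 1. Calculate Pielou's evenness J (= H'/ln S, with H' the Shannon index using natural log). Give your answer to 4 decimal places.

Total N = 9+9+1+1+1+1+1+1+1+1 = 26, so the proportions are 0.346154, 0.346154, 0.038462, 0.038462, 0.038462, 0.038462, 0.038462, 0.038462, 0.038462, 0.038462 (working shown to 6 dp, full precision carried).
H' = −Σ pᵢ ln pᵢ = −((-0.367225) + (-0.367225) + (-0.125311) + (-0.125311) + (-0.125311) + (-0.125311) + (-0.125311) + (-0.125311) + (-0.125311) + (-0.125311)) = 1.736941.
With S = 10 species, ln S = 2.302585, so J = 1.736941/2.302585 = 0.754344, i.e. 0.7543 to 4 decimal places.

0.7543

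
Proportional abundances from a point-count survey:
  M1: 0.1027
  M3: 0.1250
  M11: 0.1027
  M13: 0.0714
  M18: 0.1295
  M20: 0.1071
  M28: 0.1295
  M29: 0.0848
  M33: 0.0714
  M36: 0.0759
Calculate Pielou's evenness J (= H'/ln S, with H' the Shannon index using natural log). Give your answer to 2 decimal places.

H' = −Σ pᵢ ln pᵢ = −((-0.2337) + (-0.2599) + (-0.2337) + (-0.1885) + (-0.2647) + (-0.2393) + (-0.2647) + (-0.2092) + (-0.1885) + (-0.1957)) = 2.2779 (working shown to 4 dp, full precision carried).
With S = 10 species, ln S = 2.3026, so J = 2.2779/2.3026 = 0.9893, i.e. 0.99 to 2 decimal places.

0.99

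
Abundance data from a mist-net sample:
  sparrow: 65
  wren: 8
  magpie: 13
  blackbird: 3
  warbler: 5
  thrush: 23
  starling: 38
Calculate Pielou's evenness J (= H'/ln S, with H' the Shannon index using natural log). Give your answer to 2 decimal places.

0.79

Total N = 65+8+13+3+5+23+38 = 155, so the proportions are 0.4194, 0.0516, 0.0839, 0.0194, 0.0323, 0.1484, 0.2452 (working shown to 4 dp, full precision carried).
H' = −Σ pᵢ ln pᵢ = −((-0.3644) + (-0.1530) + (-0.2079) + (-0.0764) + (-0.1108) + (-0.2831) + (-0.3447)) = 1.5402.
With S = 7 species, ln S = 1.9459, so J = 1.5402/1.9459 = 0.7915, i.e. 0.79 to 2 decimal places.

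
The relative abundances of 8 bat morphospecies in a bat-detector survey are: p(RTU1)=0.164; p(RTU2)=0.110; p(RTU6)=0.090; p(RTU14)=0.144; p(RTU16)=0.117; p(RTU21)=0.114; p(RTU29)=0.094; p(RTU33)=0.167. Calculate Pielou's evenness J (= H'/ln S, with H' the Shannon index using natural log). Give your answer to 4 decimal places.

0.9882

H' = −Σ pᵢ ln pᵢ = −((-0.296494) + (-0.242800) + (-0.216715) + (-0.279064) + (-0.251033) + (-0.247557) + (-0.222259) + (-0.298890)) = 2.054813 (working shown to 6 dp, full precision carried).
With S = 8 species, ln S = 2.079442, so J = 2.054813/2.079442 = 0.988156, i.e. 0.9882 to 4 decimal places.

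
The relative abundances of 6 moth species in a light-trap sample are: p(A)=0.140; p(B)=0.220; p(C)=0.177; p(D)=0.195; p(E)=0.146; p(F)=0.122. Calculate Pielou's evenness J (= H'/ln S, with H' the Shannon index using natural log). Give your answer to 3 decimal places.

H' = −Σ pᵢ ln pᵢ = −((-0.27526) + (-0.33311) + (-0.30649) + (-0.31878) + (-0.28093) + (-0.25666)) = 1.77122 (working shown to 5 dp, full precision carried).
With S = 6 species, ln S = 1.79176, so J = 1.77122/1.79176 = 0.98853, i.e. 0.989 to 3 decimal places.

0.989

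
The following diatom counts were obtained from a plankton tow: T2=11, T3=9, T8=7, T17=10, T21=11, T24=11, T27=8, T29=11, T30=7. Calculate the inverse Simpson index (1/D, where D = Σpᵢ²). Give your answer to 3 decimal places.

Total N = 11+9+7+10+11+11+8+11+7 = 85, so the proportions are 0.1294118, 0.1058824, 0.0823529, 0.1176471, 0.1294118, 0.1294118, 0.0941176, 0.1294118, 0.0823529 (working shown to 7 dp, full precision carried).
D = 0.1294118² + 0.1058824² + 0.0823529² + 0.1176471² + 0.1294118² + 0.1294118² + 0.0941176² + 0.1294118² + 0.0823529² = 0.0167474 + 0.0112111 + 0.0067820 + 0.0138408 + 0.0167474 + 0.0167474 + 0.0088581 + 0.0167474 + 0.0067820 = 0.1144637.
So 1/D = 8.73640, i.e. 8.736 to 3 decimal places.

8.736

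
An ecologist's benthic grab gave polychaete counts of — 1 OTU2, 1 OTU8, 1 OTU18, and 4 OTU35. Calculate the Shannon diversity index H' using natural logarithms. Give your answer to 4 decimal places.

Total N = 1+1+1+4 = 7, so the proportions are 0.142857, 0.142857, 0.142857, 0.571429 (working shown to 6 dp, full precision carried).
Each pᵢ ln pᵢ term: 0.142857×(-1.945910)=-0.277987, 0.142857×(-1.945910)=-0.277987, 0.142857×(-1.945910)=-0.277987, 0.571429×(-0.559616)=-0.319780.
Sum = -1.153742, so H' = 1.1537.

1.1537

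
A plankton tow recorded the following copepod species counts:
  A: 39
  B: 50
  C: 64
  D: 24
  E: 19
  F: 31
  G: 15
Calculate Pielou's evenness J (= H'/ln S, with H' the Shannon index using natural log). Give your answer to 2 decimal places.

Total N = 39+50+64+24+19+31+15 = 242, so the proportions are 0.1612, 0.2066, 0.2645, 0.0992, 0.0785, 0.1281, 0.062 (working shown to 4 dp, full precision carried).
H' = −Σ pᵢ ln pᵢ = −((-0.2942) + (-0.3258) + (-0.3517) + (-0.2292) + (-0.1998) + (-0.2632) + (-0.1724)) = 1.8363.
With S = 7 species, ln S = 1.9459, so J = 1.8363/1.9459 = 0.9437, i.e. 0.94 to 2 decimal places.

0.94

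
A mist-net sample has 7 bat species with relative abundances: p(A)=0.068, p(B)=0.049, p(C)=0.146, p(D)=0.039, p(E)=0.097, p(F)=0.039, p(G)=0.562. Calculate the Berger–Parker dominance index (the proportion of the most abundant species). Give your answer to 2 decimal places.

0.56

The largest proportion is 0.562, i.e. d = 0.56 to 2 decimal places.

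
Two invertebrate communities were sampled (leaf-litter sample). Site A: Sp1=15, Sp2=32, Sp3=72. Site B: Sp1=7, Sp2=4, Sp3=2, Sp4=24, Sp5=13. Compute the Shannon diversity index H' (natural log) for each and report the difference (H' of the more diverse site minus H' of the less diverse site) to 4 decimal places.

Site A: N=119, proportions 0.12605, 0.268908, 0.605042, giving H' = 0.918247 (working shown to 6 dp, full precision carried).
Site B: N=50, proportions 0.14, 0.08, 0.04, 0.48, 0.26, giving H' = 1.308613.
Difference = |0.918247 − 1.308613| = 0.390366, i.e. 0.3904 to 4 decimal places.

0.3904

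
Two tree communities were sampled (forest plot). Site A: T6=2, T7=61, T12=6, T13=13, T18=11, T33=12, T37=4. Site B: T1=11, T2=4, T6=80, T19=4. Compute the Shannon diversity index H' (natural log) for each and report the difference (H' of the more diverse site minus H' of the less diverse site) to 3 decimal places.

Site A: N=109, proportions 0.01835, 0.55963, 0.05505, 0.11927, 0.10092, 0.11009, 0.0367, giving H' = 1.40708 (working shown to 5 dp, full precision carried).
Site B: N=99, proportions 0.11111, 0.0404, 0.80808, 0.0404, giving H' = 0.67563.
Difference = |1.40708 − 0.67563| = 0.73145, i.e. 0.731 to 3 decimal places.

0.731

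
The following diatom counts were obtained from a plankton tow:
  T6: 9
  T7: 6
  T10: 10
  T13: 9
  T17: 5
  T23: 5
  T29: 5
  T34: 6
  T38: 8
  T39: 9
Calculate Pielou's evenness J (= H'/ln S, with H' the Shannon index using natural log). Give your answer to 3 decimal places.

0.985

Total N = 9+6+10+9+5+5+5+6+8+9 = 72, so the proportions are 0.125, 0.08333, 0.13889, 0.125, 0.06944, 0.06944, 0.06944, 0.08333, 0.11111, 0.125 (working shown to 5 dp, full precision carried).
H' = −Σ pᵢ ln pᵢ = −((-0.25993) + (-0.20708) + (-0.27418) + (-0.25993) + (-0.18522) + (-0.18522) + (-0.18522) + (-0.20708) + (-0.24414) + (-0.25993)) = 2.26793.
With S = 10 species, ln S = 2.30259, so J = 2.26793/2.30259 = 0.98495, i.e. 0.985 to 3 decimal places.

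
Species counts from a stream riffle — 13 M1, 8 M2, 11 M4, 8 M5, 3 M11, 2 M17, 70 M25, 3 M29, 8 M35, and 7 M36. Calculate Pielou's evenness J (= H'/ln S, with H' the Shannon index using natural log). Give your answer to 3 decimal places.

Total N = 13+8+11+8+3+2+70+3+8+7 = 133, so the proportions are 0.09774, 0.06015, 0.08271, 0.06015, 0.02256, 0.01504, 0.52632, 0.02256, 0.06015, 0.05263 (working shown to 5 dp, full precision carried).
H' = −Σ pᵢ ln pᵢ = −((-0.22729) + (-0.16908) + (-0.20614) + (-0.16908) + (-0.08553) + (-0.06312) + (-0.33782) + (-0.08553) + (-0.16908) + (-0.15497)) = 1.66763.
With S = 10 species, ln S = 2.30259, so J = 1.66763/2.30259 = 0.72424, i.e. 0.724 to 3 decimal places.

0.724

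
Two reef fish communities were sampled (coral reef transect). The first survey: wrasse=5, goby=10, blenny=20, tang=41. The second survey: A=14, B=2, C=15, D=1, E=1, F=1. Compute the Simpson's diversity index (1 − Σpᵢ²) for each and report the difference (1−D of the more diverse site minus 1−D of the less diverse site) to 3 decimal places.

The first survey: N=76, proportions 0.065789, 0.131579, 0.263158, 0.539474, giving 1−D = 0.618075 (working shown to 6 dp, full precision carried).
The second survey: N=34, proportions 0.411765, 0.058824, 0.441176, 0.029412, 0.029412, 0.029412, giving 1−D = 0.629758.
Difference = |0.618075 − 0.629758| = 0.011683, i.e. 0.012 to 3 decimal places.

0.012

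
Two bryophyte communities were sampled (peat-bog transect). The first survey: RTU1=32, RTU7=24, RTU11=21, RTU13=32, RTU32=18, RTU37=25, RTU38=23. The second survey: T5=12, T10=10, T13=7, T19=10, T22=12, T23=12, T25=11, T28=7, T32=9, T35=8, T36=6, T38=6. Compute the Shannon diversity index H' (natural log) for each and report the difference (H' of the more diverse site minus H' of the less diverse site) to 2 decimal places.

The first survey: N=175, proportions 0.1829, 0.1371, 0.12, 0.1829, 0.1029, 0.1429, 0.1314, giving H' = 1.9269 (working shown to 4 dp, full precision carried).
The second survey: N=110, proportions 0.1091, 0.0909, 0.0636, 0.0909, 0.1091, 0.1091, 0.1, 0.0636, 0.0818, 0.0727, 0.0545, 0.0545, giving H' = 2.4547.
Difference = |1.9269 − 2.4547| = 0.5278, i.e. 0.53 to 2 decimal places.

0.53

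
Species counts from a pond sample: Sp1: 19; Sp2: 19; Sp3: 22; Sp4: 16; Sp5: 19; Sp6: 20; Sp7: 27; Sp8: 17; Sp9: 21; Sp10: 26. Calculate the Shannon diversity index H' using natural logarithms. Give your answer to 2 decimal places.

Total N = 19+19+22+16+19+20+27+17+21+26 = 206, so the proportions are 0.0922, 0.0922, 0.1068, 0.0777, 0.0922, 0.0971, 0.1311, 0.0825, 0.1019, 0.1262 (working shown to 4 dp, full precision carried).
Each pᵢ ln pᵢ term: 0.0922×(-2.3834)=-0.2198, 0.0922×(-2.3834)=-0.2198, 0.1068×(-2.2368)=-0.2389, 0.0777×(-2.5553)=-0.1985, 0.0922×(-2.3834)=-0.2198, 0.0971×(-2.3321)=-0.2264, 0.1311×(-2.0320)=-0.2663, 0.0825×(-2.4947)=-0.2059, 0.1019×(-2.2834)=-0.2328, 0.1262×(-2.0698)=-0.2612.
Sum = -2.2895, so H' = 2.29.

2.29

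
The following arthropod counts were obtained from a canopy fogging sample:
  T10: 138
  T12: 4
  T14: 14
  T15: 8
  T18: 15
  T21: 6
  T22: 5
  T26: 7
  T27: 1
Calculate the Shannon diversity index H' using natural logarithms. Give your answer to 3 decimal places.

1.187

Total N = 138+4+14+8+15+6+5+7+1 = 198, so the proportions are 0.69697, 0.0202, 0.07071, 0.0404, 0.07576, 0.0303, 0.02525, 0.03535, 0.00505 (working shown to 5 dp, full precision carried).
Each pᵢ ln pᵢ term: 0.69697×(-0.36101)=-0.25162, 0.0202×(-3.90197)=-0.07883, 0.07071×(-2.64921)=-0.18732, 0.0404×(-3.20883)=-0.12965, 0.07576×(-2.58022)=-0.19547, 0.0303×(-3.49651)=-0.10595, 0.02525×(-3.67883)=-0.09290, 0.03535×(-3.34236)=-0.11816, 0.00505×(-5.28827)=-0.02671.
Sum = -1.18661, so H' = 1.187.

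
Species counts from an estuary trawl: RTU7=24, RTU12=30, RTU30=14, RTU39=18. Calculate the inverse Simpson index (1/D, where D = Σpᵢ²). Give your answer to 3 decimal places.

Total N = 24+30+14+18 = 86, so the proportions are 0.2790698, 0.3488372, 0.1627907, 0.2093023 (working shown to 7 dp, full precision carried).
D = 0.2790698² + 0.3488372² + 0.1627907² + 0.2093023² = 0.0778799 + 0.1216874 + 0.0265008 + 0.0438075 = 0.2698756.
So 1/D = 3.70541, i.e. 3.705 to 3 decimal places.

3.705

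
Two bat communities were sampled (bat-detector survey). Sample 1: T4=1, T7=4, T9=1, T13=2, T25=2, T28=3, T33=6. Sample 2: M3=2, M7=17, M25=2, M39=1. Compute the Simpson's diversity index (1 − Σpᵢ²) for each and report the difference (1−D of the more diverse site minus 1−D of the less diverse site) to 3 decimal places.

0.419

Sample 1: N=19, proportions 0.0526316, 0.2105263, 0.0526316, 0.1052632, 0.1052632, 0.1578947, 0.3157895, giving 1−D = 0.8033241 (working shown to 7 dp, full precision carried).
Sample 2: N=22, proportions 0.0909091, 0.7727273, 0.0909091, 0.0454545, giving 1−D = 0.3842975.
Difference = |0.8033241 − 0.3842975| = 0.4190266, i.e. 0.419 to 3 decimal places.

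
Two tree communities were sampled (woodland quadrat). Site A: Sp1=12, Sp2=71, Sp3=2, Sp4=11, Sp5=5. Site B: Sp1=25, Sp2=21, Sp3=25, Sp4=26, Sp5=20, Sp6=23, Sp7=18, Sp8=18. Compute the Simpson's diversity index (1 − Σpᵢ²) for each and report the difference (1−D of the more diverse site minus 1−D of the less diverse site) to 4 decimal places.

0.3957

Site A: N=101, proportions 0.118812, 0.70297, 0.019802, 0.108911, 0.049505, giving 1−D = 0.477012 (working shown to 6 dp, full precision carried).
Site B: N=176, proportions 0.142045, 0.119318, 0.142045, 0.147727, 0.113636, 0.130682, 0.102273, 0.102273, giving 1−D = 0.872676.
Difference = |0.477012 − 0.872676| = 0.395664, i.e. 0.3957 to 4 decimal places.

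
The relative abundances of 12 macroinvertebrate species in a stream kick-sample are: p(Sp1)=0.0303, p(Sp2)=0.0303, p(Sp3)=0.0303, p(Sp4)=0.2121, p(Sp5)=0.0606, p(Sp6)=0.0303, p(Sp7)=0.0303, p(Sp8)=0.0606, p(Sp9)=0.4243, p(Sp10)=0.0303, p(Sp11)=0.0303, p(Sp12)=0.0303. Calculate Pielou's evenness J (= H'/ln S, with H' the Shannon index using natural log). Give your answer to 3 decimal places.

H' = −Σ pᵢ ln pᵢ = −((-0.10595) + (-0.10595) + (-0.10595) + (-0.32890) + (-0.16989) + (-0.10595) + (-0.10595) + (-0.16989) + (-0.36376) + (-0.10595) + (-0.10595) + (-0.10595)) = 1.88002 (working shown to 5 dp, full precision carried).
With S = 12 species, ln S = 2.48491, so J = 1.88002/2.48491 = 0.75658, i.e. 0.757 to 3 decimal places.

0.757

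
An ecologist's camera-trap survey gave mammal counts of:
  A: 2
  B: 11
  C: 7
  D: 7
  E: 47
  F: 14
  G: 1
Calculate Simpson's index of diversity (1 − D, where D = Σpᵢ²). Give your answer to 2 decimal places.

0.67

Total N = 2+11+7+7+47+14+1 = 89, so the proportions are 0.0225, 0.1236, 0.0787, 0.0787, 0.5281, 0.1573, 0.0112 (working shown to 4 dp, full precision carried).
D = 0.0225² + 0.1236² + 0.0787² + 0.0787² + 0.5281² + 0.1573² + 0.0112² = 0.0005 + 0.0153 + 0.0062 + 0.0062 + 0.2789 + 0.0247 + 0.0001 = 0.3319.
So 1 − D = 0.6681, i.e. 0.67 to 2 decimal places.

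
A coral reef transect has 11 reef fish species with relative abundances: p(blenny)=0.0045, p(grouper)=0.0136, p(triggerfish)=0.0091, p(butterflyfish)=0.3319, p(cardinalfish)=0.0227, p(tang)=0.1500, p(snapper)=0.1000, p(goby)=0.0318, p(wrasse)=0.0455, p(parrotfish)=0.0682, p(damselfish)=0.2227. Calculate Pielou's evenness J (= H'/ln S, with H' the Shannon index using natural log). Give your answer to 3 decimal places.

0.776

H' = −Σ pᵢ ln pᵢ = −((-0.02432) + (-0.05845) + (-0.04277) + (-0.36606) + (-0.08593) + (-0.28457) + (-0.23026) + (-0.10966) + (-0.14060) + (-0.18314) + (-0.33448)) = 1.86022 (working shown to 5 dp, full precision carried).
With S = 11 species, ln S = 2.39790, so J = 1.86022/2.39790 = 0.77577, i.e. 0.776 to 3 decimal places.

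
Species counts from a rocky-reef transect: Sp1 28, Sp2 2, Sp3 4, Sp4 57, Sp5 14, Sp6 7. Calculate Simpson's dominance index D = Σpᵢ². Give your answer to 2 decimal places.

0.34

Total N = 28+2+4+57+14+7 = 112, so the proportions are 0.25, 0.0179, 0.0357, 0.5089, 0.125, 0.0625 (working shown to 4 dp, full precision carried).
D = 0.25² + 0.0179² + 0.0357² + 0.5089² + 0.125² + 0.0625² = 0.0625 + 0.0003 + 0.0013 + 0.2590 + 0.0156 + 0.0039 = 0.3426.
To 2 decimal places, D = 0.34.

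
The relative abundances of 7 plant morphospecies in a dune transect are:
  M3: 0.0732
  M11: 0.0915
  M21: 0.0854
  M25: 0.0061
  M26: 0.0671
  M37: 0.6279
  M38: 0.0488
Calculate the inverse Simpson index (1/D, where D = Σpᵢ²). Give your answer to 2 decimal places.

2.37

D = 0.0732² + 0.0915² + 0.0854² + 0.0061² + 0.0671² + 0.6279² + 0.0488² = 0.00536 + 0.00837 + 0.00729 + 0.00004 + 0.00450 + 0.39426 + 0.00238 = 0.42220 (working shown to 5 dp, full precision carried).
So 1/D = 2.3685, i.e. 2.37 to 2 decimal places.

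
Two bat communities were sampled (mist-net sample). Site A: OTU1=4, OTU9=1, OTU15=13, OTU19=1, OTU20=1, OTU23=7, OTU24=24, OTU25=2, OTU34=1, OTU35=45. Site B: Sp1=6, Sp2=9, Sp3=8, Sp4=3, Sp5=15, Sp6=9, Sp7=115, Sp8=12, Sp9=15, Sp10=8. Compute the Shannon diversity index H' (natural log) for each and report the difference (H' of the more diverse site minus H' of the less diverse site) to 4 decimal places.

0.0304

Site A: N=99, proportions 0.040404, 0.010101, 0.131313, 0.010101, 0.010101, 0.070707, 0.242424, 0.020202, 0.010101, 0.454545, giving H' = 1.549965 (working shown to 6 dp, full precision carried).
Site B: N=200, proportions 0.03, 0.045, 0.04, 0.015, 0.075, 0.045, 0.575, 0.06, 0.075, 0.04, giving H' = 1.580342.
Difference = |1.549965 − 1.580342| = 0.030377, i.e. 0.0304 to 4 decimal places.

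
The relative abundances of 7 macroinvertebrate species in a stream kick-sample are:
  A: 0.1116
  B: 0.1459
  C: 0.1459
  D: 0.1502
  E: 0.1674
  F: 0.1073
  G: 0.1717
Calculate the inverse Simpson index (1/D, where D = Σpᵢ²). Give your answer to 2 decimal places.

D = 0.1116² + 0.1459² + 0.1459² + 0.1502² + 0.1674² + 0.1073² + 0.1717² = 0.012455 + 0.021287 + 0.021287 + 0.022560 + 0.028023 + 0.011513 + 0.029481 = 0.146605 (working shown to 6 dp, full precision carried).
So 1/D = 6.8210, i.e. 6.82 to 2 decimal places.

6.82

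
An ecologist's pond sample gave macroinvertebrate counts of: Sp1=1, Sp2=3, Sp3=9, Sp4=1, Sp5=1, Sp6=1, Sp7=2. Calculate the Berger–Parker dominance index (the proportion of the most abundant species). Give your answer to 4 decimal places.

0.5000

Total N = 1+3+9+1+1+1+2 = 18, so the proportions are 0.055556, 0.166667, 0.5, 0.055556, 0.055556, 0.055556, 0.111111 (working shown to 6 dp, full precision carried).
The largest proportion is 0.5, i.e. d = 0.5000 to 4 decimal places.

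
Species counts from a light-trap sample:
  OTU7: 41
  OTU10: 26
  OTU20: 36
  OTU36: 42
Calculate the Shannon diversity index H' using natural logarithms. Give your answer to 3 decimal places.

Total N = 41+26+36+42 = 145, so the proportions are 0.28276, 0.17931, 0.24828, 0.28966 (working shown to 5 dp, full precision carried).
Each pᵢ ln pᵢ term: 0.28276×(-1.26316)=-0.35717, 0.17931×(-1.71864)=-0.30817, 0.24828×(-1.39321)=-0.34590, 0.28966×(-1.23906)=-0.35890.
Sum = -1.37014, so H' = 1.370.

1.370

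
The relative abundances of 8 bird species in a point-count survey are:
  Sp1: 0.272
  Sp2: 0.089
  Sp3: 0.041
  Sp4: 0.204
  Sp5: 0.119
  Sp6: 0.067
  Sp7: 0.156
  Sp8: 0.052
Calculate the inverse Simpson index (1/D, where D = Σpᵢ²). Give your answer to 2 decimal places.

D = 0.272² + 0.089² + 0.041² + 0.204² + 0.119² + 0.067² + 0.156² + 0.052² = 0.073984 + 0.007921 + 0.001681 + 0.041616 + 0.014161 + 0.004489 + 0.024336 + 0.002704 = 0.170892 (working shown to 6 dp, full precision carried).
So 1/D = 5.8516, i.e. 5.85 to 2 decimal places.

5.85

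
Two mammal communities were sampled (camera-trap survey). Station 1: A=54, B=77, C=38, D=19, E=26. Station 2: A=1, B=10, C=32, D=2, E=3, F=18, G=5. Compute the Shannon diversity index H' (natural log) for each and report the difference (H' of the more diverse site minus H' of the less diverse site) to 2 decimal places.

0.03

Station 1: N=214, proportions 0.2523, 0.3598, 0.1776, 0.0888, 0.1215, giving H' = 1.4933 (working shown to 4 dp, full precision carried).
Station 2: N=71, proportions 0.0141, 0.1408, 0.4507, 0.0282, 0.0423, 0.2535, 0.0704, giving H' = 1.4643.
Difference = |1.4933 − 1.4643| = 0.0290, i.e. 0.03 to 2 decimal places.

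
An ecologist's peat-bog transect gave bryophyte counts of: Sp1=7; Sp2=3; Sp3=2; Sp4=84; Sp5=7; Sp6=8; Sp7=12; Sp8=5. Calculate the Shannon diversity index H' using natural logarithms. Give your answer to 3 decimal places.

Total N = 7+3+2+84+7+8+12+5 = 128, so the proportions are 0.05469, 0.02344, 0.01562, 0.65625, 0.05469, 0.0625, 0.09375, 0.03906 (working shown to 5 dp, full precision carried).
Each pᵢ ln pᵢ term: 0.05469×(-2.90612)=-0.15893, 0.02344×(-3.75342)=-0.08797, 0.01562×(-4.15888)=-0.06498, 0.65625×(-0.42121)=-0.27642, 0.05469×(-2.90612)=-0.15893, 0.0625×(-2.77259)=-0.17329, 0.09375×(-2.36712)=-0.22192, 0.03906×(-3.24259)=-0.12666.
Sum = -1.26910, so H' = 1.269.

1.269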